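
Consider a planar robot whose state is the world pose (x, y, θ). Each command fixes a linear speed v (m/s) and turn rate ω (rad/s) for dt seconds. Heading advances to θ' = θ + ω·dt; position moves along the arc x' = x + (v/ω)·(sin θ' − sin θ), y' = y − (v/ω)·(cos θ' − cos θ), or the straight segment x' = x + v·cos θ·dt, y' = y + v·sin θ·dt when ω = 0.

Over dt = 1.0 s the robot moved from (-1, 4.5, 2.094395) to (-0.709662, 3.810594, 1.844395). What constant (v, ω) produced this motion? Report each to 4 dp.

Δθ = 1.844395 − 2.094395 = -0.250000
ω = Δθ/dt = -0.250000/1.0 = -0.2500
R = −Δy/(cos θ' − cos θ) = 3.0000
v = R·ω = 3.0000·-0.2500 = -0.7500

v = -0.7500, ω = -0.2500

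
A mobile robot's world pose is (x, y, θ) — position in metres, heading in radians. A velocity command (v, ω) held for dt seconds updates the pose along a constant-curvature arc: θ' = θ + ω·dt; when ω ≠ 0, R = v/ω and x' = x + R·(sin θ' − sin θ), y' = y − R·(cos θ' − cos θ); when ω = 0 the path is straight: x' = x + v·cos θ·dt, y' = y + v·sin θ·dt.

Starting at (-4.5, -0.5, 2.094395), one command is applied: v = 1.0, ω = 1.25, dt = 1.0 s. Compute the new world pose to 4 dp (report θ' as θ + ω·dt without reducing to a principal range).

(-5.3540, -0.1164, 3.3444)

θ' = 2.0944 + 1.25·1.0 = 3.3444
R = v/ω = 1.0/1.25 = 0.8000
x' = -4.5 + 0.8000·(sin 3.3444 − sin 2.0944) = -5.3540
y' = -0.5 − 0.8000·(cos 3.3444 − cos 2.0944) = -0.1164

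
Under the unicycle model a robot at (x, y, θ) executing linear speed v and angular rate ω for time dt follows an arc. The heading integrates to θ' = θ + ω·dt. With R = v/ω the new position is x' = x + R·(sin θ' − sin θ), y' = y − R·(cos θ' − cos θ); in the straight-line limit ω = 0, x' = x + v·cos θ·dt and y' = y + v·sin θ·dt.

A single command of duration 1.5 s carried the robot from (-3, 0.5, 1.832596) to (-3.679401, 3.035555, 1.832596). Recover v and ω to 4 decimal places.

Δθ = 1.832596 − 1.832596 = 0.000000
ω = Δθ/dt = 0.000000/1.5 = 0.0000
ω = 0 → v = (Δx·cos θ + Δy·sin θ)/dt = 1.7500

v = 1.7500, ω = 0.0000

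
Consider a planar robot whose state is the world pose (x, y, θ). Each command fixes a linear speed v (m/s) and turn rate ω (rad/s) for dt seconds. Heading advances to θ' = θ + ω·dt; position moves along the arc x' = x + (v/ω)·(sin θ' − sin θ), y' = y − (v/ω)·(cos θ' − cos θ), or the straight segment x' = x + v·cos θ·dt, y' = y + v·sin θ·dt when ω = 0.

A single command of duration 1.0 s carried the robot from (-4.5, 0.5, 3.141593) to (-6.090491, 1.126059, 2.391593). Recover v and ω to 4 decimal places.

Δθ = 2.391593 − 3.141593 = -0.750000
ω = Δθ/dt = -0.750000/1.0 = -0.7500
R = Δx/(sin θ' − sin θ) = -2.3333
v = R·ω = -2.3333·-0.7500 = 1.7500

v = 1.7500, ω = -0.7500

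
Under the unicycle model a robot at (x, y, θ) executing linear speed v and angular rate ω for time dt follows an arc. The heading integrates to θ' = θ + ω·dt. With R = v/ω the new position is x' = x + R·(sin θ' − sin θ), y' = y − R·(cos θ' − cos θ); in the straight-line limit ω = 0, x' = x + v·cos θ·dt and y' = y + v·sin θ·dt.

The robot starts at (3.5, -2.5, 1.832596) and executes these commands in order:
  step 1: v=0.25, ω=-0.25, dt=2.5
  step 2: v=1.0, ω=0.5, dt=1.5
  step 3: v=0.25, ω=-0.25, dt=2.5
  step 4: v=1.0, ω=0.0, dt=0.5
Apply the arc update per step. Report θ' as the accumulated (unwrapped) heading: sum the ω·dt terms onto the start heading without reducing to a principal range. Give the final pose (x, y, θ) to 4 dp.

(3.5862, 0.6781, 1.3326)

step 1: θ'=1.2076 (R=-1.0000) → pose (3.5312, -1.8859, 1.2076)
step 2: θ'=1.9576 (R=2.0000) → pose (3.5139, -0.4209, 1.9576)
step 3: θ'=1.3326 (R=-1.0000) → pose (3.4682, 0.1923, 1.3326)
step 4: θ'=1.3326 (straight) → pose (3.5862, 0.6781, 1.3326)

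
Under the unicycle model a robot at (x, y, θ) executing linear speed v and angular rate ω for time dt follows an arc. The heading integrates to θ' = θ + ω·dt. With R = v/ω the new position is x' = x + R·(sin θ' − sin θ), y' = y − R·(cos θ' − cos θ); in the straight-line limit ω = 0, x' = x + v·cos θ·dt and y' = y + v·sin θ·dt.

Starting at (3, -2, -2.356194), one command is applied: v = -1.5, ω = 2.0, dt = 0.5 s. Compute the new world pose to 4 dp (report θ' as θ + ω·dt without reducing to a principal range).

θ' = -2.3562 + 2.0·0.5 = -1.3562
R = v/ω = -1.5/2.0 = -0.7500
x' = 3 + -0.7500·(sin -1.3562 − sin -2.3562) = 3.2025
y' = -2 − -0.7500·(cos -1.3562 − cos -2.3562) = -1.3100

(3.2025, -1.3100, -1.3562)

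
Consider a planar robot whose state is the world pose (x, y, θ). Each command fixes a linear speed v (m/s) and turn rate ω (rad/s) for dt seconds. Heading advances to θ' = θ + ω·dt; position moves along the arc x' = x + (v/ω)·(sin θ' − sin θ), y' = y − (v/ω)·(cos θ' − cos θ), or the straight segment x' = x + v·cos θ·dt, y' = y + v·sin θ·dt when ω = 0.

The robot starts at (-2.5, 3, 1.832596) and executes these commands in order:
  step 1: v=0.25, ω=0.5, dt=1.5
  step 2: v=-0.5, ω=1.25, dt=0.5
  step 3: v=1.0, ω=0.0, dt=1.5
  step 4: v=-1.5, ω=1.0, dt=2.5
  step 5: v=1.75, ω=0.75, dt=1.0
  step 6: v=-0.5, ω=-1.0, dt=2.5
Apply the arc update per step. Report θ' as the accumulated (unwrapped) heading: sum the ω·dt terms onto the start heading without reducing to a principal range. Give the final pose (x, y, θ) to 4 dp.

(-2.0344, 6.3850, 3.9576)

step 1: θ'=2.5826 (R=0.5000) → pose (-2.7178, 3.2945, 2.5826)
step 2: θ'=3.2076 (R=-0.4000) → pose (-2.4793, 3.2345, 3.2076)
step 3: θ'=3.2076 (straight) → pose (-3.9760, 3.1355, 3.2076)
step 4: θ'=5.7076 (R=-1.5000) → pose (-3.2585, 5.8906, 5.7076)
step 5: θ'=6.4576 (R=2.3333) → pose (-1.5835, 5.5500, 6.4576)
step 6: θ'=3.9576 (R=0.5000) → pose (-2.0344, 6.3850, 3.9576)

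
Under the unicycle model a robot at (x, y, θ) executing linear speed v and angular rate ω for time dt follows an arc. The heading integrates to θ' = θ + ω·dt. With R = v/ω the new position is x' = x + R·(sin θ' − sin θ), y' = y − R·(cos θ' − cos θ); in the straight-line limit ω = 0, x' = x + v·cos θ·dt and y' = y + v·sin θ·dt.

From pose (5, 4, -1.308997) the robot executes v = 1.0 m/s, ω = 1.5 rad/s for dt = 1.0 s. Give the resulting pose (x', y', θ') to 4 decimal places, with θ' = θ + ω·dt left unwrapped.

θ' = -1.3090 + 1.5·1.0 = 0.1910
R = v/ω = 1.0/1.5 = 0.6667
x' = 5 + 0.6667·(sin 0.1910 − sin -1.3090) = 5.7705
y' = 4 − 0.6667·(cos 0.1910 − cos -1.3090) = 3.5180

(5.7705, 3.5180, 0.1910)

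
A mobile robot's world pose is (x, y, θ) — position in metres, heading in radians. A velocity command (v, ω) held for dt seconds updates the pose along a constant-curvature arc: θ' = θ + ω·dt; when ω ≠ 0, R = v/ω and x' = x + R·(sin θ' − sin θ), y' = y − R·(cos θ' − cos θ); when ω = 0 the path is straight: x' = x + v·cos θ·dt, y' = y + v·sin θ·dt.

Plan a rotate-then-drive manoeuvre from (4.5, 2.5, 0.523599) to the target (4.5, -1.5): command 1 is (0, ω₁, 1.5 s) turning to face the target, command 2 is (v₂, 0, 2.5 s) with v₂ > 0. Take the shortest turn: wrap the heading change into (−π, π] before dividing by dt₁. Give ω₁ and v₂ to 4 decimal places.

heading to target = atan2(-1.5−2.5, 4.5−4.5) = -1.5708
Δθ = wrap(-1.5708 − 0.5236) = -2.0944; ω₁ = Δθ/dt₁ = -1.3963
distance = √((4.5−4.5)² + (-1.5−2.5)²) = 4.0000; v₂ = distance/dt₂ = 1.6000

ω₁ = -1.3963, v₂ = 1.6000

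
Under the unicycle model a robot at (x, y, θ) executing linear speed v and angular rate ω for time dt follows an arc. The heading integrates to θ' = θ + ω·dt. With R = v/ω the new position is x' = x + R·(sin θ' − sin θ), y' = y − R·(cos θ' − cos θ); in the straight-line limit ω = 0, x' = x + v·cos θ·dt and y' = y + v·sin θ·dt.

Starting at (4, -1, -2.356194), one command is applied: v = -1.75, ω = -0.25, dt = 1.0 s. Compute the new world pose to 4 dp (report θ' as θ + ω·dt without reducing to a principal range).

(5.3785, 0.0707, -2.6062)

θ' = -2.3562 + -0.25·1.0 = -2.6062
R = v/ω = -1.75/-0.25 = 7.0000
x' = 4 + 7.0000·(sin -2.6062 − sin -2.3562) = 5.3785
y' = -1 − 7.0000·(cos -2.6062 − cos -2.3562) = 0.0707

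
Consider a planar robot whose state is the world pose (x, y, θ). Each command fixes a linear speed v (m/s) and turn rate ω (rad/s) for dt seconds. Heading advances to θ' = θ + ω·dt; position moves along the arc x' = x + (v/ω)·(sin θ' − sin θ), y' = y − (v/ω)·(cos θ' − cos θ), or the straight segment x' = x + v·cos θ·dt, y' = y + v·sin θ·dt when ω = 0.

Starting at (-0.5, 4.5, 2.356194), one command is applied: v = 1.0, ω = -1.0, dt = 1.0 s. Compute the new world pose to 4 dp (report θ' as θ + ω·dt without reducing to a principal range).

(-0.7700, 5.4201, 1.3562)

θ' = 2.3562 + -1.0·1.0 = 1.3562
R = v/ω = 1.0/-1.0 = -1.0000
x' = -0.5 + -1.0000·(sin 1.3562 − sin 2.3562) = -0.7700
y' = 4.5 − -1.0000·(cos 1.3562 − cos 2.3562) = 5.4201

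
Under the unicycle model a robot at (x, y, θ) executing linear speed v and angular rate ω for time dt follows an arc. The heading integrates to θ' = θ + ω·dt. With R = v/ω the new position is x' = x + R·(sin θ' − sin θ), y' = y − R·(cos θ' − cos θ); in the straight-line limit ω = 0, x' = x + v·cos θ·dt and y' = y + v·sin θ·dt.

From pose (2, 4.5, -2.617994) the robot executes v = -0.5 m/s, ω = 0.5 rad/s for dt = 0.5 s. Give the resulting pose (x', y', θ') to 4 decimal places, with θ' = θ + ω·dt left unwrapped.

θ' = -2.6180 + 0.5·0.5 = -2.3680
R = v/ω = -0.5/0.5 = -1.0000
x' = 2 + -1.0000·(sin -2.3680 − sin -2.6180) = 2.1987
y' = 4.5 − -1.0000·(cos -2.3680 − cos -2.6180) = 4.6506

(2.1987, 4.6506, -2.3680)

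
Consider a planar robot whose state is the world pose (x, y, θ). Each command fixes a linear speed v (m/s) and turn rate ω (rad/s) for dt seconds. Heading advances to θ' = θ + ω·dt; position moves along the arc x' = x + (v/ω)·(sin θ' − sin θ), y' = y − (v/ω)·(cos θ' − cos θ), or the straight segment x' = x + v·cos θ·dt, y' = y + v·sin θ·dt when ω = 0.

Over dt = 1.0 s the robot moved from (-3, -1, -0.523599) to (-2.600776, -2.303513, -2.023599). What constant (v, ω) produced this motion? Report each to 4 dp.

v = 1.5000, ω = -1.5000

Δθ = -2.023599 − -0.523599 = -1.500000
ω = Δθ/dt = -1.500000/1.0 = -1.5000
R = −Δy/(cos θ' − cos θ) = -1.0000
v = R·ω = -1.0000·-1.5000 = 1.5000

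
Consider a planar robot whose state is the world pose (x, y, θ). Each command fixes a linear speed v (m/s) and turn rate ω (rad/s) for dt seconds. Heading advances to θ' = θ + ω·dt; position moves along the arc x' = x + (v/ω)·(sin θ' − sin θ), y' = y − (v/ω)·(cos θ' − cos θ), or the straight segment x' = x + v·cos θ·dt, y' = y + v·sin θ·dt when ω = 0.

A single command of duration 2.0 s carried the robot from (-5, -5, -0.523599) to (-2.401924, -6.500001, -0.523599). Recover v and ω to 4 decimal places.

v = 1.5000, ω = 0.0000

Δθ = -0.523599 − -0.523599 = 0.000000
ω = Δθ/dt = 0.000000/2.0 = 0.0000
ω = 0 → v = (Δx·cos θ + Δy·sin θ)/dt = 1.5000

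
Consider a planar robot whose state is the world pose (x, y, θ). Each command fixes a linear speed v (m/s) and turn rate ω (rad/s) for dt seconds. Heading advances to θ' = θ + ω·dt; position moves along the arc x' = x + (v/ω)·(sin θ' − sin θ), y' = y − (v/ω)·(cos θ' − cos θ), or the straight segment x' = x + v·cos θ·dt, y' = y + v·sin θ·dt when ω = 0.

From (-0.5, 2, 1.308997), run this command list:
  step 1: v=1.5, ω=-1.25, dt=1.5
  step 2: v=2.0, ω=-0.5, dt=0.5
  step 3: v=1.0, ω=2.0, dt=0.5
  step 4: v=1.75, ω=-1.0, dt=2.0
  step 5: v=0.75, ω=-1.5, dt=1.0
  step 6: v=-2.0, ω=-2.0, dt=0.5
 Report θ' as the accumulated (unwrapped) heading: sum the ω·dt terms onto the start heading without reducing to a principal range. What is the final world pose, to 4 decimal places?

(4.7219, -1.1974, -4.3160)

step 1: θ'=-0.5660 (R=-1.2000) → pose (1.3026, 2.7023, -0.5660)
step 2: θ'=-0.8160 (R=-4.0000) → pose (2.0712, 2.0666, -0.8160)
step 3: θ'=0.1840 (R=0.5000) → pose (2.5269, 1.9176, 0.1840)
step 4: θ'=-1.8160 (R=-1.7500) → pose (4.5447, -0.2276, -1.8160)
step 5: θ'=-3.3160 (R=-0.5000) → pose (3.9729, -0.5987, -3.3160)
step 6: θ'=-4.3160 (R=1.0000) → pose (4.7219, -1.1974, -4.3160)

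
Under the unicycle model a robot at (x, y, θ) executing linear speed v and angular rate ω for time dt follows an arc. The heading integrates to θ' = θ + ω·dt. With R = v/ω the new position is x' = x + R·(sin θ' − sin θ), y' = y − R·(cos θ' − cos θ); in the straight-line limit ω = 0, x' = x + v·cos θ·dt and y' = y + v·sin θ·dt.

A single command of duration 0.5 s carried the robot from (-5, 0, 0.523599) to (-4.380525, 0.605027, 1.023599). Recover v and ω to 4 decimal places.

v = 1.7500, ω = 1.0000

Δθ = 1.023599 − 0.523599 = 0.500000
ω = Δθ/dt = 0.500000/0.5 = 1.0000
R = Δx/(sin θ' − sin θ) = 1.7500
v = R·ω = 1.7500·1.0000 = 1.7500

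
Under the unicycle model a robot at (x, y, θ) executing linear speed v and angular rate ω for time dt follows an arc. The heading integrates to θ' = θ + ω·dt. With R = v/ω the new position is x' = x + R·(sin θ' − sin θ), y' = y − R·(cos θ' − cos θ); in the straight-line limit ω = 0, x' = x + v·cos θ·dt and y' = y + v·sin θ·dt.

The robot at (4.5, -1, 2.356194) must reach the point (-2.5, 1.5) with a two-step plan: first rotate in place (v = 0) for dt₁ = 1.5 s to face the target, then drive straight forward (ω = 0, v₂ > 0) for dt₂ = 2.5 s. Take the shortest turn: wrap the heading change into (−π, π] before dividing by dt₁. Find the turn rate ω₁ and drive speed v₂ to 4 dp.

heading to target = atan2(1.5−-1, -2.5−4.5) = 2.7986
Δθ = wrap(2.7986 − 2.3562) = 0.4424; ω₁ = Δθ/dt₁ = 0.2949
distance = √((-2.5−4.5)² + (1.5−-1)²) = 7.4330; v₂ = distance/dt₂ = 2.9732

ω₁ = 0.2949, v₂ = 2.9732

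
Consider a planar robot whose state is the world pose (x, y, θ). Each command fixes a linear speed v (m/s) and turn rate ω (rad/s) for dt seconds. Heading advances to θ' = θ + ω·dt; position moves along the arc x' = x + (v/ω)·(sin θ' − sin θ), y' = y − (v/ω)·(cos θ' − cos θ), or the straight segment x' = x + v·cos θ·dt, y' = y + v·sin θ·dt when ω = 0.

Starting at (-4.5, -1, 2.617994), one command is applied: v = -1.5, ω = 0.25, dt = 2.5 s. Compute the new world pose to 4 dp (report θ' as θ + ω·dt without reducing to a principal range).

θ' = 2.6180 + 0.25·2.5 = 3.2430
R = v/ω = -1.5/0.25 = -6.0000
x' = -4.5 + -6.0000·(sin 3.2430 − sin 2.6180) = -0.8926
y' = -1 − -6.0000·(cos 3.2430 − cos 2.6180) = -1.7730

(-0.8926, -1.7730, 3.2430)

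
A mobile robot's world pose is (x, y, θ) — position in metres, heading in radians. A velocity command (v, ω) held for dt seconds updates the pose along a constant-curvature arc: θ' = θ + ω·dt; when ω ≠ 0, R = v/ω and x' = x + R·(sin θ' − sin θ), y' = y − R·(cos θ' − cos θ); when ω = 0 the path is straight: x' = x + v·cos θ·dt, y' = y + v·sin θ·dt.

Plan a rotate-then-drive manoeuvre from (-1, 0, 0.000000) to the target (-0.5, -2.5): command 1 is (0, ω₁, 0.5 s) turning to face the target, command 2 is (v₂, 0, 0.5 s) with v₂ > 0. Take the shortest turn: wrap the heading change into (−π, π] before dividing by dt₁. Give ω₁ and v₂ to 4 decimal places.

ω₁ = -2.7468, v₂ = 5.0990

heading to target = atan2(-2.5−0, -0.5−-1) = -1.3734
Δθ = wrap(-1.3734 − 0.0000) = -1.3734; ω₁ = Δθ/dt₁ = -2.7468
distance = √((-0.5−-1)² + (-2.5−0)²) = 2.5495; v₂ = distance/dt₂ = 5.0990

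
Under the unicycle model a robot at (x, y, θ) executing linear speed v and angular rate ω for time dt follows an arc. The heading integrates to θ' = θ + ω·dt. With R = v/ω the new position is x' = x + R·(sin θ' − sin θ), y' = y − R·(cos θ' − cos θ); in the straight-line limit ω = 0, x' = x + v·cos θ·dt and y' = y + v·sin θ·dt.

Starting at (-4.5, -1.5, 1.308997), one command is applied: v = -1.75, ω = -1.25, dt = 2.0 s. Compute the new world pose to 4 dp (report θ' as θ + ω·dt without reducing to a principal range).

θ' = 1.3090 + -1.25·2.0 = -1.1910
R = v/ω = -1.75/-1.25 = 1.4000
x' = -4.5 + 1.4000·(sin -1.1910 − sin 1.3090) = -7.1525
y' = -1.5 − 1.4000·(cos -1.1910 − cos 1.3090) = -1.6567

(-7.1525, -1.6567, -1.1910)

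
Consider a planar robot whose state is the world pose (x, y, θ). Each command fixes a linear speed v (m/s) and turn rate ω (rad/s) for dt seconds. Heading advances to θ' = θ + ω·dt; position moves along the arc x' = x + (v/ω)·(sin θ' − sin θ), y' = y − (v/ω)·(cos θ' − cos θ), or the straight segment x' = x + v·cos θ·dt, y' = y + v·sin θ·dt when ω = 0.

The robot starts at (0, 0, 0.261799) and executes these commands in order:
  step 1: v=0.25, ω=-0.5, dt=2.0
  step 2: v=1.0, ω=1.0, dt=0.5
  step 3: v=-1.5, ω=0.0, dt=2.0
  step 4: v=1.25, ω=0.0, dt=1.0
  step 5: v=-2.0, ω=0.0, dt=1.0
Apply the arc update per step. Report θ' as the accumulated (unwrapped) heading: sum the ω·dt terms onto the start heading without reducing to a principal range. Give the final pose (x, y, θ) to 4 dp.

step 1: θ'=-0.7382 (R=-0.5000) → pose (0.4659, -0.1131, -0.7382)
step 2: θ'=-0.2382 (R=1.0000) → pose (0.9029, -0.3452, -0.2382)
step 3: θ'=-0.2382 (straight) → pose (-2.0124, 0.3627, -0.2382)
step 4: θ'=-0.2382 (straight) → pose (-0.7977, 0.0677, -0.2382)
step 5: θ'=-0.2382 (straight) → pose (-2.7412, 0.5396, -0.2382)

(-2.7412, 0.5396, -0.2382)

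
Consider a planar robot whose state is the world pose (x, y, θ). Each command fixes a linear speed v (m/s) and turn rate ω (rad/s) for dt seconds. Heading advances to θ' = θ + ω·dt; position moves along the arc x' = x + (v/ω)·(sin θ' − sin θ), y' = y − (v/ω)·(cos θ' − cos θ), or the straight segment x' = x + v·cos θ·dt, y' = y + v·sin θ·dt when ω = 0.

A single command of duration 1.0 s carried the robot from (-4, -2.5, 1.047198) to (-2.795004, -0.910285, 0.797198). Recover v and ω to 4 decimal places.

v = 2.0000, ω = -0.2500

Δθ = 0.797198 − 1.047198 = -0.250000
ω = Δθ/dt = -0.250000/1.0 = -0.2500
R = −Δy/(cos θ' − cos θ) = -8.0000
v = R·ω = -8.0000·-0.2500 = 2.0000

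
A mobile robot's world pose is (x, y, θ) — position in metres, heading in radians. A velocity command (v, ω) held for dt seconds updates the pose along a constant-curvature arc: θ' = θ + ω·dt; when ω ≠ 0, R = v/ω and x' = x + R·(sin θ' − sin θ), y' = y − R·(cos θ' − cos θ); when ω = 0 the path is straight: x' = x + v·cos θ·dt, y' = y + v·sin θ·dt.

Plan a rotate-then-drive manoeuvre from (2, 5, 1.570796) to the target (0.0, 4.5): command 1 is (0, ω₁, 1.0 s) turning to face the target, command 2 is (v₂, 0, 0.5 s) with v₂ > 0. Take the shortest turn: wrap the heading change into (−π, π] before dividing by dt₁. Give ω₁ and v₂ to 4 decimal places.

ω₁ = 1.8158, v₂ = 4.1231

heading to target = atan2(4.5−5, 0−2) = -2.8966
Δθ = wrap(-2.8966 − 1.5708) = 1.8158; ω₁ = Δθ/dt₁ = 1.8158
distance = √((0−2)² + (4.5−5)²) = 2.0616; v₂ = distance/dt₂ = 4.1231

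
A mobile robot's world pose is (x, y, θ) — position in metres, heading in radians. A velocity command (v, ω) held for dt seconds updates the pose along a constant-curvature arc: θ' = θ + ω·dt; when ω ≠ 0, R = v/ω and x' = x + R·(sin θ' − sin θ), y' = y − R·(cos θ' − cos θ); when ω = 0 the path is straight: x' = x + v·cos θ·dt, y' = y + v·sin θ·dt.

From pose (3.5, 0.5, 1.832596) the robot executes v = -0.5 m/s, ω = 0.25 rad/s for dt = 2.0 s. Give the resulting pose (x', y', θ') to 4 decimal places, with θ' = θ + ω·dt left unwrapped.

(3.9847, -0.3628, 2.3326)

θ' = 1.8326 + 0.25·2.0 = 2.3326
R = v/ω = -0.5/0.25 = -2.0000
x' = 3.5 + -2.0000·(sin 2.3326 − sin 1.8326) = 3.9847
y' = 0.5 − -2.0000·(cos 2.3326 − cos 1.8326) = -0.3628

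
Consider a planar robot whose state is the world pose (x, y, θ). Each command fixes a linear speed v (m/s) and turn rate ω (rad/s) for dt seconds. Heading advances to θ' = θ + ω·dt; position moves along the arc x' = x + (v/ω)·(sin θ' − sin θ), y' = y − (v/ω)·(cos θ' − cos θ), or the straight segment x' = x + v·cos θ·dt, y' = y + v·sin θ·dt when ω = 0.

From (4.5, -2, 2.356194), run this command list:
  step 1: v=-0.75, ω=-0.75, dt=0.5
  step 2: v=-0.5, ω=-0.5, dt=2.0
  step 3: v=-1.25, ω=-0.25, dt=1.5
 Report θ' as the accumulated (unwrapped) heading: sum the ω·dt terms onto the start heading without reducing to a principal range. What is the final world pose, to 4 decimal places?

(3.3170, -4.5921, 0.6062)

step 1: θ'=1.9812 (R=1.0000) → pose (4.7099, -2.3081, 1.9812)
step 2: θ'=0.9812 (R=1.0000) → pose (4.6241, -3.2631, 0.9812)
step 3: θ'=0.6062 (R=5.0000) → pose (3.3170, -4.5921, 0.6062)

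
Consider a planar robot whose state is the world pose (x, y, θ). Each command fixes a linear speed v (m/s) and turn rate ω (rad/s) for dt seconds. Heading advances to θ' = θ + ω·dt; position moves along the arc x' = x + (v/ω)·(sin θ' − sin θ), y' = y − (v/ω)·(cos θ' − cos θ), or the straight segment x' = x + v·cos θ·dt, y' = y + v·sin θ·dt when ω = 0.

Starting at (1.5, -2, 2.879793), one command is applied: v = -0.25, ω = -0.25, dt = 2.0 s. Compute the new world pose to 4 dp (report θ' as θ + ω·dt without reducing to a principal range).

θ' = 2.8798 + -0.25·2.0 = 2.3798
R = v/ω = -0.25/-0.25 = 1.0000
x' = 1.5 + 1.0000·(sin 2.3798 − sin 2.8798) = 1.9314
y' = -2 − 1.0000·(cos 2.3798 − cos 2.8798) = -2.2423

(1.9314, -2.2423, 2.3798)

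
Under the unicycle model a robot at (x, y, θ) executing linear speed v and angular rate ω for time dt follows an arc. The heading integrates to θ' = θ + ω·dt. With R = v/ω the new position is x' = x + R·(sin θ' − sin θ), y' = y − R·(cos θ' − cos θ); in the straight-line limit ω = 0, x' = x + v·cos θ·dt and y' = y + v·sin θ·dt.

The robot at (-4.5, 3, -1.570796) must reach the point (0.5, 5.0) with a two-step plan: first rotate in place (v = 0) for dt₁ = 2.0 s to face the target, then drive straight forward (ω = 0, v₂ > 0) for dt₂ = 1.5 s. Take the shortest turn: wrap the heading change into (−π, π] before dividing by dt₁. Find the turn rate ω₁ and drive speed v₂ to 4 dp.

heading to target = atan2(5−3, 0.5−-4.5) = 0.3805
Δθ = wrap(0.3805 − -1.5708) = 1.9513; ω₁ = Δθ/dt₁ = 0.9757
distance = √((0.5−-4.5)² + (5−3)²) = 5.3852; v₂ = distance/dt₂ = 3.5901

ω₁ = 0.9757, v₂ = 3.5901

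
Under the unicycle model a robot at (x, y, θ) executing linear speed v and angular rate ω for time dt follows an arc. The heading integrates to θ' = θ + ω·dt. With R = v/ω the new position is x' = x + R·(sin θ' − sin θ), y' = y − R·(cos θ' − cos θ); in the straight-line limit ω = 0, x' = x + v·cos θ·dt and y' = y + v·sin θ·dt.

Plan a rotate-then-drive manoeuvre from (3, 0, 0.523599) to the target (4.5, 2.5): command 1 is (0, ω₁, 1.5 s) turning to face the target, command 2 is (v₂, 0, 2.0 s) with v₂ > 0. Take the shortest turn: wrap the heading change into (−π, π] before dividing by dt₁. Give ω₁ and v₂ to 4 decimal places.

ω₁ = 0.3379, v₂ = 1.4577

heading to target = atan2(2.5−0, 4.5−3) = 1.0304
Δθ = wrap(1.0304 − 0.5236) = 0.5068; ω₁ = Δθ/dt₁ = 0.3379
distance = √((4.5−3)² + (2.5−0)²) = 2.9155; v₂ = distance/dt₂ = 1.4577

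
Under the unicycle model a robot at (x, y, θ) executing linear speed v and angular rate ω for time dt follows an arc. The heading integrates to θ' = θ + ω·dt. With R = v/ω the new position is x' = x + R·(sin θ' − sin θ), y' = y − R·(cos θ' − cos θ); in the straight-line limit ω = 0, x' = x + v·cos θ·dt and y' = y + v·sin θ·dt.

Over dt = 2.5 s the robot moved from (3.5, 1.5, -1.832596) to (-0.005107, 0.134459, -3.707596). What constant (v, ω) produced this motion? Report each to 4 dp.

v = 1.7500, ω = -0.7500

Δθ = -3.707596 − -1.832596 = -1.875000
ω = Δθ/dt = -1.875000/2.5 = -0.7500
R = Δx/(sin θ' − sin θ) = -2.3333
v = R·ω = -2.3333·-0.7500 = 1.7500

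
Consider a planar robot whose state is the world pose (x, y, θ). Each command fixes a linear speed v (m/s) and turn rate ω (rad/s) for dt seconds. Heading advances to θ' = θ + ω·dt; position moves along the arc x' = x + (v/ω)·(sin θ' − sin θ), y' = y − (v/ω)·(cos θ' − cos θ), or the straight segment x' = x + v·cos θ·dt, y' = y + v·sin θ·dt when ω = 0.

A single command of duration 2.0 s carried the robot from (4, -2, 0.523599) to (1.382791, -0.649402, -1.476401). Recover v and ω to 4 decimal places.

Δθ = -1.476401 − 0.523599 = -2.000000
ω = Δθ/dt = -2.000000/2.0 = -1.0000
R = Δx/(sin θ' − sin θ) = 1.7500
v = R·ω = 1.7500·-1.0000 = -1.7500

v = -1.7500, ω = -1.0000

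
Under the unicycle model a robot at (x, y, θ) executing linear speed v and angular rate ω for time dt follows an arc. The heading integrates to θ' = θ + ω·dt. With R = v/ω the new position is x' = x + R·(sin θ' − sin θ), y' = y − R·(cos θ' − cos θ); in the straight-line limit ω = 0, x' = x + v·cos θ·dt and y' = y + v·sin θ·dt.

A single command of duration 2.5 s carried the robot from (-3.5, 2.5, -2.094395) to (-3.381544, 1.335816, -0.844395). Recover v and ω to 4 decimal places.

Δθ = -0.844395 − -2.094395 = 1.250000
ω = Δθ/dt = 1.250000/2.5 = 0.5000
R = −Δy/(cos θ' − cos θ) = 1.0000
v = R·ω = 1.0000·0.5000 = 0.5000

v = 0.5000, ω = 0.5000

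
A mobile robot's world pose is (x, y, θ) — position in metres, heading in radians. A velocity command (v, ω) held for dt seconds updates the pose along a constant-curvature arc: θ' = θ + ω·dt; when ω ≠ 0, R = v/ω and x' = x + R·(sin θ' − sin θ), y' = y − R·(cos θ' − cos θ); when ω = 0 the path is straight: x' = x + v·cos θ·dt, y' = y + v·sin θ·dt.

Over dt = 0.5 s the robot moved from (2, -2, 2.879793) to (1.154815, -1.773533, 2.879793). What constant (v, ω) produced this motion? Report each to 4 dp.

v = 1.7500, ω = 0.0000

Δθ = 2.879793 − 2.879793 = 0.000000
ω = Δθ/dt = 0.000000/0.5 = 0.0000
ω = 0 → v = (Δx·cos θ + Δy·sin θ)/dt = 1.7500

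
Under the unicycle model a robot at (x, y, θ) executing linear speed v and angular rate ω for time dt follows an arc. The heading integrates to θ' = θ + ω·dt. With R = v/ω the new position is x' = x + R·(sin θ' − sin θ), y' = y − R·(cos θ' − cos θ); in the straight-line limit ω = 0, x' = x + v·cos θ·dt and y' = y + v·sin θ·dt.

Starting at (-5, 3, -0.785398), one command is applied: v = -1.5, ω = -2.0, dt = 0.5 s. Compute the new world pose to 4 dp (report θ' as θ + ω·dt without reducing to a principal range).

(-5.2025, 3.6900, -1.7854)

θ' = -0.7854 + -2.0·0.5 = -1.7854
R = v/ω = -1.5/-2.0 = 0.7500
x' = -5 + 0.7500·(sin -1.7854 − sin -0.7854) = -5.2025
y' = 3 − 0.7500·(cos -1.7854 − cos -0.7854) = 3.6900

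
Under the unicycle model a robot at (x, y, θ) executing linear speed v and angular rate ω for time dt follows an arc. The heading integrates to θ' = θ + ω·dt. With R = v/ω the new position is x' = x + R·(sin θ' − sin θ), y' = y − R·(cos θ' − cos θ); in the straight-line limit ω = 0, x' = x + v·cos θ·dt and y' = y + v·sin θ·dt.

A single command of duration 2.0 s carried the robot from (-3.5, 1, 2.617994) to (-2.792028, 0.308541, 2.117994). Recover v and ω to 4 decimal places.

Δθ = 2.117994 − 2.617994 = -0.500000
ω = Δθ/dt = -0.500000/2.0 = -0.2500
R = Δx/(sin θ' − sin θ) = 2.0000
v = R·ω = 2.0000·-0.2500 = -0.5000

v = -0.5000, ω = -0.2500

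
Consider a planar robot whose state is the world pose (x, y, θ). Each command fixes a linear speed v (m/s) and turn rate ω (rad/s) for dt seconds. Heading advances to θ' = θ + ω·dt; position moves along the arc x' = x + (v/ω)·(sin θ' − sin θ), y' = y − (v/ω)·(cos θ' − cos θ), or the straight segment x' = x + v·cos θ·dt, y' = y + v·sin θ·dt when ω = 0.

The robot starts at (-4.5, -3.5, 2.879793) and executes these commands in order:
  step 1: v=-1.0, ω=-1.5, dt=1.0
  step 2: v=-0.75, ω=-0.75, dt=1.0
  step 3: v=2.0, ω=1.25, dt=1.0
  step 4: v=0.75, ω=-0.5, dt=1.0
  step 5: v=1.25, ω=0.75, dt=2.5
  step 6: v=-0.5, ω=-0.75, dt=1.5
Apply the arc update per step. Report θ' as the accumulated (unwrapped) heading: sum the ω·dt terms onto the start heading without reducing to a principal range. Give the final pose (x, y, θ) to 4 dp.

(-5.0569, -0.7047, 2.1298)

step 1: θ'=1.3798 (R=0.6667) → pose (-4.0180, -4.2705, 1.3798)
step 2: θ'=0.6298 (R=1.0000) → pose (-4.4108, -4.8888, 0.6298)
step 3: θ'=1.8798 (R=1.6000) → pose (-3.8290, -3.1092, 1.8798)
step 4: θ'=1.3798 (R=-1.5000) → pose (-3.8727, -2.3683, 1.3798)
step 5: θ'=3.2548 (R=1.6667) → pose (-5.6974, -0.3959, 3.2548)
step 6: θ'=2.1298 (R=0.6667) → pose (-5.0569, -0.7047, 2.1298)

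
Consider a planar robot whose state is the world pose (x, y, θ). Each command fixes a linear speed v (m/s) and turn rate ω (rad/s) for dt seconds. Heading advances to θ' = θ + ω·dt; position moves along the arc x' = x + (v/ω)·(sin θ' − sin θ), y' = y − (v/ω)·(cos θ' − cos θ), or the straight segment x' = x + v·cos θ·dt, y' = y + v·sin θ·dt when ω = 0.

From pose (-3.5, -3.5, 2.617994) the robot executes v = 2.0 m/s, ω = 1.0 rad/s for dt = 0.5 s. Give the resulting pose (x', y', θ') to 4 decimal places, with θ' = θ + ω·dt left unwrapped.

θ' = 2.6180 + 1.0·0.5 = 3.1180
R = v/ω = 2.0/1.0 = 2.0000
x' = -3.5 + 2.0000·(sin 3.1180 − sin 2.6180) = -4.4528
y' = -3.5 − 2.0000·(cos 3.1180 − cos 2.6180) = -3.2326

(-4.4528, -3.2326, 3.1180)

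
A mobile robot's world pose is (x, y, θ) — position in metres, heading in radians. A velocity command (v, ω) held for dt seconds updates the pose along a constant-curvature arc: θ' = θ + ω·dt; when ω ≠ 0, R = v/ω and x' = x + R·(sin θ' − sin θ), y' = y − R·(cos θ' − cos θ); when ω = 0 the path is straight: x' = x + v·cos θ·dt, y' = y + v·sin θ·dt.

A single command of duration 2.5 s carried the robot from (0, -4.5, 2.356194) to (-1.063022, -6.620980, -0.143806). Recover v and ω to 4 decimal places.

v = -1.2500, ω = -1.0000

Δθ = -0.143806 − 2.356194 = -2.500000
ω = Δθ/dt = -2.500000/2.5 = -1.0000
R = −Δy/(cos θ' − cos θ) = 1.2500
v = R·ω = 1.2500·-1.0000 = -1.2500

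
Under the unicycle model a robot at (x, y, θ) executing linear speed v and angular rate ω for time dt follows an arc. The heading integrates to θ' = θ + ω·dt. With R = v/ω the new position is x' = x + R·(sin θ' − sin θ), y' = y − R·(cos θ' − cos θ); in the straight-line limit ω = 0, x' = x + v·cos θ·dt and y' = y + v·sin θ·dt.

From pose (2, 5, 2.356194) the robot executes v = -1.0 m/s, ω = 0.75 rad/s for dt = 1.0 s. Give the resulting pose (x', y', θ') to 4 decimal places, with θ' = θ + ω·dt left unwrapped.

θ' = 2.3562 + 0.75·1.0 = 3.1062
R = v/ω = -1.0/0.75 = -1.3333
x' = 2 + -1.3333·(sin 3.1062 − sin 2.3562) = 2.8956
y' = 5 − -1.3333·(cos 3.1062 − cos 2.3562) = 4.6103

(2.8956, 4.6103, 3.1062)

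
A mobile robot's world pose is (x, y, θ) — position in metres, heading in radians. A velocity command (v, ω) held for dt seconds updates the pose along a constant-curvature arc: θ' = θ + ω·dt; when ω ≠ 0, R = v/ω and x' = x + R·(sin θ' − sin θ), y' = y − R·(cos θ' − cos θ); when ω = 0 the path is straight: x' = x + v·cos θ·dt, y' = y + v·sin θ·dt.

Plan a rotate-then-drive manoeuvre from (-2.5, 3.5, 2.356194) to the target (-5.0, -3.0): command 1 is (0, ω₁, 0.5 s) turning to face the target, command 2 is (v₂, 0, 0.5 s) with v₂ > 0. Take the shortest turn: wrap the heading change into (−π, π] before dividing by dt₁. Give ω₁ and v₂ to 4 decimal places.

ω₁ = 3.9780, v₂ = 13.9284

heading to target = atan2(-3−3.5, -5−-2.5) = -1.9380
Δθ = wrap(-1.9380 − 2.3562) = 1.9890; ω₁ = Δθ/dt₁ = 3.9780
distance = √((-5−-2.5)² + (-3−3.5)²) = 6.9642; v₂ = distance/dt₂ = 13.9284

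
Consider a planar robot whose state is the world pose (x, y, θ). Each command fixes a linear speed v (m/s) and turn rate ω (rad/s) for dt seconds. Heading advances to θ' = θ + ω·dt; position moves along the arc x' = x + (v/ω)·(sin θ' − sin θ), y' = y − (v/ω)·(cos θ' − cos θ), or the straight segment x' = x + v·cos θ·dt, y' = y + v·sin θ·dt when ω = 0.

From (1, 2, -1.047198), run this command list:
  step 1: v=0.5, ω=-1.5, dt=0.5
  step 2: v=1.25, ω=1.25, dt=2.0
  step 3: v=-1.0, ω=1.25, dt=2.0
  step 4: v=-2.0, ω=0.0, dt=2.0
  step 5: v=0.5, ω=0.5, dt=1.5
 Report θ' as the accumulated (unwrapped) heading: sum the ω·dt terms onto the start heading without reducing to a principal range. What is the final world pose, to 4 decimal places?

step 1: θ'=-1.7972 (R=-0.3333) → pose (1.0362, 1.7585, -1.7972)
step 2: θ'=0.7028 (R=1.0000) → pose (2.6570, 0.7710, 0.7028)
step 3: θ'=3.2028 (R=-0.8000) → pose (3.2230, -0.6379, 3.2028)
step 4: θ'=3.2028 (straight) → pose (7.2155, -0.3932, 3.2028)
step 5: θ'=3.9528 (R=1.0000) → pose (6.5516, -0.7027, 3.9528)

(6.5516, -0.7027, 3.9528)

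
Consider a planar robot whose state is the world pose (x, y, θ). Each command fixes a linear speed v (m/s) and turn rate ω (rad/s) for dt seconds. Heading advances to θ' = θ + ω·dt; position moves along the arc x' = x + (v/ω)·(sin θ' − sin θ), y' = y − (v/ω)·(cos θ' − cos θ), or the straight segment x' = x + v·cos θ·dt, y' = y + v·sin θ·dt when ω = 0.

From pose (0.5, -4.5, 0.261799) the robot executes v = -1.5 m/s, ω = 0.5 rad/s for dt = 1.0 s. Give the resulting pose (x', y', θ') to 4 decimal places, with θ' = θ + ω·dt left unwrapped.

(-0.7942, -5.2270, 0.7618)

θ' = 0.2618 + 0.5·1.0 = 0.7618
R = v/ω = -1.5/0.5 = -3.0000
x' = 0.5 + -3.0000·(sin 0.7618 − sin 0.2618) = -0.7942
y' = -4.5 − -3.0000·(cos 0.7618 − cos 0.2618) = -5.2270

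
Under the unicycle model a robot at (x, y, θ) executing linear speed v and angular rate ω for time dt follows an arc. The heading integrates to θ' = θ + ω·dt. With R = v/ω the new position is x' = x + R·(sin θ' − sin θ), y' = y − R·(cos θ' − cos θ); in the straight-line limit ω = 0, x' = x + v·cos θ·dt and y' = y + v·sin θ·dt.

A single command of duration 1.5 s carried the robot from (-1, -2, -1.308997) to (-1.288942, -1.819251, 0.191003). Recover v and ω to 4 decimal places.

Δθ = 0.191003 − -1.308997 = 1.500000
ω = Δθ/dt = 1.500000/1.5 = 1.0000
R = Δx/(sin θ' − sin θ) = -0.2500
v = R·ω = -0.2500·1.0000 = -0.2500

v = -0.2500, ω = 1.0000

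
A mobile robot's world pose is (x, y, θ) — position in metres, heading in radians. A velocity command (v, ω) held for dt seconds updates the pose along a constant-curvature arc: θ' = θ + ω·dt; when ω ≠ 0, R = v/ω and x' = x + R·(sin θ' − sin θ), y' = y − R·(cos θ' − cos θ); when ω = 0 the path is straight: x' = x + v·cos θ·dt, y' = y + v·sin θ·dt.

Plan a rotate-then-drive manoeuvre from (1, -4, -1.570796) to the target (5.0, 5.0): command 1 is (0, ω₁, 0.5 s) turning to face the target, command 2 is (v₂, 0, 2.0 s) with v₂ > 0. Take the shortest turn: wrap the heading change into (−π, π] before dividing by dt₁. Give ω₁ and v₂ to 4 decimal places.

heading to target = atan2(5−-4, 5−1) = 1.1526
Δθ = wrap(1.1526 − -1.5708) = 2.7234; ω₁ = Δθ/dt₁ = 5.4467
distance = √((5−1)² + (5−-4)²) = 9.8489; v₂ = distance/dt₂ = 4.9244

ω₁ = 5.4467, v₂ = 4.9244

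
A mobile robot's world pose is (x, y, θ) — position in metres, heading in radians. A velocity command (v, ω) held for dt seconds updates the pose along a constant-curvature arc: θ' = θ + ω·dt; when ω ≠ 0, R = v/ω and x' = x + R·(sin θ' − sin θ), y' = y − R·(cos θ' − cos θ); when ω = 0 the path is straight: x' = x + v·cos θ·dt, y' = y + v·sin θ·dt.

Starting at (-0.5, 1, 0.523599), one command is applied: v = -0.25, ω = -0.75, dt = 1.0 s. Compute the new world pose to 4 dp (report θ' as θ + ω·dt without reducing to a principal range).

(-0.7415, 0.9638, -0.2264)

θ' = 0.5236 + -0.75·1.0 = -0.2264
R = v/ω = -0.25/-0.75 = 0.3333
x' = -0.5 + 0.3333·(sin -0.2264 − sin 0.5236) = -0.7415
y' = 1 − 0.3333·(cos -0.2264 − cos 0.5236) = 0.9638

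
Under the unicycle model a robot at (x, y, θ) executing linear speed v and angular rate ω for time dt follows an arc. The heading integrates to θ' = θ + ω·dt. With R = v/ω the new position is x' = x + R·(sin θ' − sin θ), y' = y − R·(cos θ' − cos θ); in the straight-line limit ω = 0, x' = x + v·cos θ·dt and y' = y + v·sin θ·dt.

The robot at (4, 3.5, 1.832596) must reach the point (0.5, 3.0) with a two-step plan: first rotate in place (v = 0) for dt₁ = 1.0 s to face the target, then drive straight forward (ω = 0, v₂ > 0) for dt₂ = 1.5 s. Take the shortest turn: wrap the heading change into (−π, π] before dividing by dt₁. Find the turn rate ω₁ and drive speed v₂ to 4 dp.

heading to target = atan2(3−3.5, 0.5−4) = -2.9997
Δθ = wrap(-2.9997 − 1.8326) = 1.4509; ω₁ = Δθ/dt₁ = 1.4509
distance = √((0.5−4)² + (3−3.5)²) = 3.5355; v₂ = distance/dt₂ = 2.3570

ω₁ = 1.4509, v₂ = 2.3570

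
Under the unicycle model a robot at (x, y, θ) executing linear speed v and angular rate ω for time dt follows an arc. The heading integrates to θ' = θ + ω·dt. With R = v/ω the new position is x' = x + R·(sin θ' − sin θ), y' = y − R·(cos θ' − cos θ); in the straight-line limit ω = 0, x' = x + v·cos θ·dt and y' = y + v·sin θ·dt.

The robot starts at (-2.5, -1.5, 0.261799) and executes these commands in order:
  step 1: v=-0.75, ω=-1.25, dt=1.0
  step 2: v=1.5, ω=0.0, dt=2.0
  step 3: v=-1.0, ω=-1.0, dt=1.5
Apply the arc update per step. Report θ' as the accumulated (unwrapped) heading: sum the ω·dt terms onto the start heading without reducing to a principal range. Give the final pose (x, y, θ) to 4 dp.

step 1: θ'=-0.9882 (R=0.6000) → pose (-3.1563, -1.2506, -0.9882)
step 2: θ'=-0.9882 (straight) → pose (-1.5057, -3.7557, -0.9882)
step 3: θ'=-2.4882 (R=1.0000) → pose (-1.2786, -2.4115, -2.4882)

(-1.2786, -2.4115, -2.4882)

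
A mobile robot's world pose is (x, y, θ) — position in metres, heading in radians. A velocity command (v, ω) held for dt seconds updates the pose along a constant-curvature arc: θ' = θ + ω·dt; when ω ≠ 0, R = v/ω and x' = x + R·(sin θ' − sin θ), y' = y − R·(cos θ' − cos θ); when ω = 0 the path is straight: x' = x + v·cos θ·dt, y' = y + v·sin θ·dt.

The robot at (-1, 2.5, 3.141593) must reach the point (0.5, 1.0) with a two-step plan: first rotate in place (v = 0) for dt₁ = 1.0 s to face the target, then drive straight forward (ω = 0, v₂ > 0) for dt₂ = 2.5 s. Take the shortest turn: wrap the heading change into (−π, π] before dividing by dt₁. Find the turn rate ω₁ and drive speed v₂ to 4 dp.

ω₁ = 2.3562, v₂ = 0.8485

heading to target = atan2(1−2.5, 0.5−-1) = -0.7854
Δθ = wrap(-0.7854 − 3.1416) = 2.3562; ω₁ = Δθ/dt₁ = 2.3562
distance = √((0.5−-1)² + (1−2.5)²) = 2.1213; v₂ = distance/dt₂ = 0.8485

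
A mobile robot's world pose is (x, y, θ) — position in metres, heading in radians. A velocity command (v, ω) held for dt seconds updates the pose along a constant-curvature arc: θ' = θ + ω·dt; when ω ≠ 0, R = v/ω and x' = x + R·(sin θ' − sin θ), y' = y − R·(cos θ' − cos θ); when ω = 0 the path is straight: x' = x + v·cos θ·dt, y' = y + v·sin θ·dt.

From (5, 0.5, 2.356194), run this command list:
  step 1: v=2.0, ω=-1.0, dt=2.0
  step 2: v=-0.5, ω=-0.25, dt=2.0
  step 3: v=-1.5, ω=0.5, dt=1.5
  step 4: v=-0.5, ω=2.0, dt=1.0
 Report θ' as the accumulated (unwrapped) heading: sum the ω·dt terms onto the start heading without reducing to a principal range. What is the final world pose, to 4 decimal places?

(2.6085, 2.7597, 2.6062)

step 1: θ'=0.3562 (R=-2.0000) → pose (5.7168, 3.7887, 0.3562)
step 2: θ'=-0.1438 (R=2.0000) → pose (4.7328, 3.6838, -0.1438)
step 3: θ'=0.6062 (R=-3.0000) → pose (2.5936, 3.1802, 0.6062)
step 4: θ'=2.6062 (R=-0.2500) → pose (2.6085, 2.7597, 2.6062)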